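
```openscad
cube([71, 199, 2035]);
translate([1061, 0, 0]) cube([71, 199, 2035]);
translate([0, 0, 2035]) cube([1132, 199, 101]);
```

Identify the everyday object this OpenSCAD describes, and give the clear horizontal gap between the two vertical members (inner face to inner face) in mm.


A door frame. The clear opening width is 990 mm.

Two 2035 mm tall posts with a header on top — a door frame. The left jamb is 71 mm wide at x = 0; the right jamb starts at x = 1061. The clear opening is 1061 − 71 = 990 mm.


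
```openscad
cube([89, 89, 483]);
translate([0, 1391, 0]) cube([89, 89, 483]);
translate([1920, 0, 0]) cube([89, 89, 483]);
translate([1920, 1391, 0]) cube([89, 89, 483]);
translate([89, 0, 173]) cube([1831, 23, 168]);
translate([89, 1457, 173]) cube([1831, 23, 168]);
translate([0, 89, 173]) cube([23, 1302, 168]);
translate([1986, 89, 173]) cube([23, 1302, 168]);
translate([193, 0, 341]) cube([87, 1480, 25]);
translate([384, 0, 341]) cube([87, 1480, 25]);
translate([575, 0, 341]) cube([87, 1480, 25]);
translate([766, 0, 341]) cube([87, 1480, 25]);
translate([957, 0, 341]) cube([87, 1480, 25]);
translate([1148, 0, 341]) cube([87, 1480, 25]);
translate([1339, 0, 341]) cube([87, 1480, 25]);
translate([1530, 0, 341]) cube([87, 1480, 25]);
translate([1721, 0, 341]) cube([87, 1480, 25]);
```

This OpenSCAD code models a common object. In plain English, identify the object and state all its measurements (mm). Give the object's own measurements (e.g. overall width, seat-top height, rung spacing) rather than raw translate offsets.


A bed frame 2009 mm long (x) by 1480 mm wide (y). Four 89×89 mm corner posts, 483 mm tall, at the corners of the footprint. Four rails of 23 mm thickness and 168 mm height run between adjacent posts with their undersides at z = 173 mm, their outer faces flush with the outside of the frame (the two x-running rails run between the posts' inner faces; the two y-running rails run between the posts' inner faces). 9 slats, each 87 mm wide (x) and 25 mm thick, lie across the top of the two x-running rails, running the full 1480 mm width of the frame in y; along x they sit between the end posts with a 104 mm gap after the −x posts and between neighbouring slats, leaving 112 mm before the +x posts.


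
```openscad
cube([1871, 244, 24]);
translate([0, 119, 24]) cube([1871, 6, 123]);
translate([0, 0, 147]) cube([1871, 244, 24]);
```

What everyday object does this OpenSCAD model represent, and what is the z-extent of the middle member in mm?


An I-beam. The web height is 123 mm.

Two wide flanges with a thin centred web — an I-beam. Overall 171 mm minus two 24 mm flanges gives a web of 171 − 2·24 = 123 mm.


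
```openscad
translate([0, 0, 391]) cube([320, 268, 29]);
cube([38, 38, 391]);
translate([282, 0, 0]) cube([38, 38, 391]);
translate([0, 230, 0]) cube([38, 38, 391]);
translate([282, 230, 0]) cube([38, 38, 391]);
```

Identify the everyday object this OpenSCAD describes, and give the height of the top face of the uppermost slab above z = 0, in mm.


A stool. The seat height is 420 mm.

A 320×268×29 slab at z = 391 on four corner posts — a stool. The seat top is 391 + 29 = 420 mm.


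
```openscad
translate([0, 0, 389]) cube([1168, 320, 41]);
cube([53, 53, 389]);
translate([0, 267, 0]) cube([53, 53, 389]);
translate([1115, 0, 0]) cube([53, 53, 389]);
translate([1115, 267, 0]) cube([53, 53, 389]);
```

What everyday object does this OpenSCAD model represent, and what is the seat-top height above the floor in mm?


A bench. The seat-top height is 430 mm.

A long slab on four corner posts — a bench. The slab sits at z = 389 with thickness 41, so the top is 389 + 41 = 430 mm.


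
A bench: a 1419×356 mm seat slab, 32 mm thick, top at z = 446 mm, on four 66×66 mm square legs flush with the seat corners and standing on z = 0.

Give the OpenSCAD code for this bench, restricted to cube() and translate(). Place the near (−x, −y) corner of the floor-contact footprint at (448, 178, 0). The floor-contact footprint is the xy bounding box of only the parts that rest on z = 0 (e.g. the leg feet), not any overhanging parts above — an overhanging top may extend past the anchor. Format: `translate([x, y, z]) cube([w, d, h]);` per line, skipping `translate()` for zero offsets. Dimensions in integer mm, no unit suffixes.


translate([448, 178, 414]) cube([1419, 356, 32]);
translate([448, 178, 0]) cube([66, 66, 414]);
translate([448, 468, 0]) cube([66, 66, 414]);
translate([1801, 178, 0]) cube([66, 66, 414]);
translate([1801, 468, 0]) cube([66, 66, 414]);


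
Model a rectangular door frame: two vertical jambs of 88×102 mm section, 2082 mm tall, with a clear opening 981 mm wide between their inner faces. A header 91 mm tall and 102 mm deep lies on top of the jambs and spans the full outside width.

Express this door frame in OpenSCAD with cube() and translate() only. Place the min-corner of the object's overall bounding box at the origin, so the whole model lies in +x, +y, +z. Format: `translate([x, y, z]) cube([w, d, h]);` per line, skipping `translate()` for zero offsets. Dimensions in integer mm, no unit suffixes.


cube([88, 102, 2082]);
translate([1069, 0, 0]) cube([88, 102, 2082]);
translate([0, 0, 2082]) cube([1157, 102, 91]);


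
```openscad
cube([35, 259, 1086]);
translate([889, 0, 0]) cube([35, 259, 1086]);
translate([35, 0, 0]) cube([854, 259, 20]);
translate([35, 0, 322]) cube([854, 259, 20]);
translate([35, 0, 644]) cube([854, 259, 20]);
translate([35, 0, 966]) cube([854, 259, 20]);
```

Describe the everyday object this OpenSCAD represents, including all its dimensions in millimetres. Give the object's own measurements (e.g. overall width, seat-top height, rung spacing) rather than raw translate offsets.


An open bookshelf. Two side panels, each 35 mm thick, 259 mm deep and 1086 mm tall, stand 924 mm apart (outside-to-outside). Between them sit 4 shelves, each 20 mm thick and 259 mm deep, spanning the full gap between the sides. The bottom shelf rests on the floor (its underside at z = 0) and the clear gap between one shelf's top and the next shelf's underside is 302 mm.


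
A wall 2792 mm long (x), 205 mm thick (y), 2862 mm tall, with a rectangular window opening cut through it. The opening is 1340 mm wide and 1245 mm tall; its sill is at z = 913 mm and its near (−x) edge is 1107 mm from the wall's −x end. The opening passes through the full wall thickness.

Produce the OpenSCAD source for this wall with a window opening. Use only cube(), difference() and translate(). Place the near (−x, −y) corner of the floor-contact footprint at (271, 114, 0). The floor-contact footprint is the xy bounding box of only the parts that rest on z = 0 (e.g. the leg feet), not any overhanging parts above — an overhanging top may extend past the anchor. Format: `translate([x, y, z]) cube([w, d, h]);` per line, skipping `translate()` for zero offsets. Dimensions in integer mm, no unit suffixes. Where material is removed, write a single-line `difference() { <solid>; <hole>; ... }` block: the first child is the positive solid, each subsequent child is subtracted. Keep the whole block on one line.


difference() { translate([271, 114, 0]) cube([2792, 205, 2862]); translate([1378, 114, 913]) cube([1340, 205, 1245]); }


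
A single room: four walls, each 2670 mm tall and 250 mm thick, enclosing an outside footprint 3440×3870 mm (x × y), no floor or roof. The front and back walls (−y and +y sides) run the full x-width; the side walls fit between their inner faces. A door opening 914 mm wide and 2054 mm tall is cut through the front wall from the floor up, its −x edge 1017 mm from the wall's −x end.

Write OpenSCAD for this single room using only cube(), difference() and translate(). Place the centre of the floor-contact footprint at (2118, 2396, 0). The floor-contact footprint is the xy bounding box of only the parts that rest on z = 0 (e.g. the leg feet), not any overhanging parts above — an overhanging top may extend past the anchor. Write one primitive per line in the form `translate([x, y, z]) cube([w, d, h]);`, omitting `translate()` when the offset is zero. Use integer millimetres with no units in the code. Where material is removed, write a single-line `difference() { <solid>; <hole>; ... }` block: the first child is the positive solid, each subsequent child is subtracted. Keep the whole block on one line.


difference() { translate([398, 461, 0]) cube([3440, 250, 2670]); translate([1415, 461, 0]) cube([914, 250, 2054]); }
translate([398, 4081, 0]) cube([3440, 250, 2670]);
translate([398, 711, 0]) cube([250, 3370, 2670]);
translate([3588, 711, 0]) cube([250, 3370, 2670]);


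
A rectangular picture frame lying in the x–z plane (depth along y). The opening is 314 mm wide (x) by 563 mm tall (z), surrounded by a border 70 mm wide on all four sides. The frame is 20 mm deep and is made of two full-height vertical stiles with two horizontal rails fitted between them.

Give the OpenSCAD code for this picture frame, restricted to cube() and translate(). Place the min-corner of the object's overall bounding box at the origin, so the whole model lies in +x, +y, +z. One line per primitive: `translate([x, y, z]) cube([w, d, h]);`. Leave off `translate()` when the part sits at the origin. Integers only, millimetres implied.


cube([70, 20, 703]);
translate([384, 0, 0]) cube([70, 20, 703]);
translate([70, 0, 0]) cube([314, 20, 70]);
translate([70, 0, 633]) cube([314, 20, 70]);


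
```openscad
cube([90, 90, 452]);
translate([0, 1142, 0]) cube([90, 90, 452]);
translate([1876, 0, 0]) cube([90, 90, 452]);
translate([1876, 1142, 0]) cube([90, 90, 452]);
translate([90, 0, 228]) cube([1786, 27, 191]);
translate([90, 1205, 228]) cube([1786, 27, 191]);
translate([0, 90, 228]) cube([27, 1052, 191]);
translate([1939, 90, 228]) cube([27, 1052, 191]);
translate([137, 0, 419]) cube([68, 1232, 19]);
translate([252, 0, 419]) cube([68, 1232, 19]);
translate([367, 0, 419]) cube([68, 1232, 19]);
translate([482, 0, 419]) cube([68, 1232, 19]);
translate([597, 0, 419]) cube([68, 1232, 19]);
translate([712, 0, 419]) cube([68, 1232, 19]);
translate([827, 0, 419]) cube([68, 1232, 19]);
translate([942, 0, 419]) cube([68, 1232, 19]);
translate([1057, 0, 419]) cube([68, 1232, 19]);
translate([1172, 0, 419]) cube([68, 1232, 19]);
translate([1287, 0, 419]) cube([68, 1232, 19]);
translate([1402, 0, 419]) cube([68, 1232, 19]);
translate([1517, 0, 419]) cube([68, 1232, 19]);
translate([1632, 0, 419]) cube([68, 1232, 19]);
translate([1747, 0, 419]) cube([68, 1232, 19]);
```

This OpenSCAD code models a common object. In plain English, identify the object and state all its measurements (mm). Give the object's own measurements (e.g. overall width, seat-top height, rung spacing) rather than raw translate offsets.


A bed frame 1966 mm long (x) by 1232 mm wide (y). Four 90×90 mm corner posts, 452 mm tall, at the corners of the footprint. Four rails of 27 mm thickness and 191 mm height run between adjacent posts with their undersides at z = 228 mm, their outer faces flush with the outside of the frame (the two x-running rails run between the posts' inner faces; the two y-running rails run between the posts' inner faces). 15 slats, each 68 mm wide (x) and 19 mm thick, lie across the top of the two x-running rails, running the full 1232 mm width of the frame in y; along x they sit between the end posts with a 47 mm gap after the −x posts and between neighbouring slats, leaving 61 mm before the +x posts.


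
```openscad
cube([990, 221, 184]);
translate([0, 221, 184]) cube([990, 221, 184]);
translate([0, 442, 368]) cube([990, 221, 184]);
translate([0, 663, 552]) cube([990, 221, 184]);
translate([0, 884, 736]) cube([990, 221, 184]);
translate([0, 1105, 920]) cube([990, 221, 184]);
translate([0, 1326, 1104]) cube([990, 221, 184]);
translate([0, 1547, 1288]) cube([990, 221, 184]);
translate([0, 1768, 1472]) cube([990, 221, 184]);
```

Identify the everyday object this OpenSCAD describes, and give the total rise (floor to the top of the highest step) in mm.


A staircase. The total rise is 1656 mm.

9 identical blocks, each offset up and back from the previous — a staircase. Each step is 184 mm tall and there are 9 of them, so the total rise is 9 × 184 = 1656 mm.


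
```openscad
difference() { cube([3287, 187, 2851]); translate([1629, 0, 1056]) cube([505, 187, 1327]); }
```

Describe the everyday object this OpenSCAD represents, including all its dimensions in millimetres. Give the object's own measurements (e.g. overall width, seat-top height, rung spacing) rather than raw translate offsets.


A wall 3287 mm long (x), 187 mm thick (y), 2851 mm tall, with a rectangular window opening cut through it. The opening is 505 mm wide and 1327 mm tall; its sill is at z = 1056 mm and its near (−x) edge is 1629 mm from the wall's −x end. The opening passes through the full wall thickness.


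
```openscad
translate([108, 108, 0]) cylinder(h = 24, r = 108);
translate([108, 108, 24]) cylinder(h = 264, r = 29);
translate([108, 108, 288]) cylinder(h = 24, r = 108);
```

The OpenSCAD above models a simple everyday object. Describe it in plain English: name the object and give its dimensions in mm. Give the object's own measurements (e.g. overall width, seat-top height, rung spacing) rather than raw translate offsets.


A spool: two coaxial disc flanges of radius 108 mm and thickness 24 mm, joined by a core cylinder of radius 29 mm and height 264 mm. The lower flange rests on z = 0 and the three cylinders share a vertical axis.


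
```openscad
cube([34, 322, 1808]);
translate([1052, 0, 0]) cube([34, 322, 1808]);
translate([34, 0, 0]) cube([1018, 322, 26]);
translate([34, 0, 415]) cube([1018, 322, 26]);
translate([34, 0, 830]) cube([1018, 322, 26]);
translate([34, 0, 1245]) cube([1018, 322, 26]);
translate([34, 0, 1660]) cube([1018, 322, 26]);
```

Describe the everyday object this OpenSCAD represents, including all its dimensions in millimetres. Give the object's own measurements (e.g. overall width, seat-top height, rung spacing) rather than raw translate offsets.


An open bookshelf. Two side panels, each 34 mm thick, 322 mm deep and 1808 mm tall, stand 1086 mm apart (outside-to-outside). Between them sit 5 shelves, each 26 mm thick and 322 mm deep, spanning the full gap between the sides. The bottom shelf rests on the floor (its underside at z = 0) and the clear gap between one shelf's top and the next shelf's underside is 389 mm.


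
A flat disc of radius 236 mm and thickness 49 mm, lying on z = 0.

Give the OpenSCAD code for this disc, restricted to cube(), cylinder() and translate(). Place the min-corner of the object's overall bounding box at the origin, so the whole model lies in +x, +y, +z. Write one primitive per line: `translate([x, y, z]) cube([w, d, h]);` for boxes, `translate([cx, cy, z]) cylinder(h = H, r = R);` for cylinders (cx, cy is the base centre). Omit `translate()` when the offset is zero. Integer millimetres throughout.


translate([236, 236, 0]) cylinder(h = 49, r = 236);


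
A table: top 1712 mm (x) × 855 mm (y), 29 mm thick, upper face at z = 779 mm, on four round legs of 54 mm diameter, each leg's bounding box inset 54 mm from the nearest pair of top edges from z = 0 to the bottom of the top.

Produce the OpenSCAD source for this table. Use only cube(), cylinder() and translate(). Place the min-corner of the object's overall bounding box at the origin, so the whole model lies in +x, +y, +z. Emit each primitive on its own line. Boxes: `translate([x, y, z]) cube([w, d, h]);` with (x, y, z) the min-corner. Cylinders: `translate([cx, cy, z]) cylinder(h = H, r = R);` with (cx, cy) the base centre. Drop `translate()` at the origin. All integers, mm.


// leg_h = 779 - 29 = 750
translate([0, 0, 750]) cube([1712, 855, 29]);
translate([81, 81, 0]) cylinder(h = 750, r = 27);
translate([1631, 81, 0]) cylinder(h = 750, r = 27);
translate([81, 774, 0]) cylinder(h = 750, r = 27);
translate([1631, 774, 0]) cylinder(h = 750, r = 27);


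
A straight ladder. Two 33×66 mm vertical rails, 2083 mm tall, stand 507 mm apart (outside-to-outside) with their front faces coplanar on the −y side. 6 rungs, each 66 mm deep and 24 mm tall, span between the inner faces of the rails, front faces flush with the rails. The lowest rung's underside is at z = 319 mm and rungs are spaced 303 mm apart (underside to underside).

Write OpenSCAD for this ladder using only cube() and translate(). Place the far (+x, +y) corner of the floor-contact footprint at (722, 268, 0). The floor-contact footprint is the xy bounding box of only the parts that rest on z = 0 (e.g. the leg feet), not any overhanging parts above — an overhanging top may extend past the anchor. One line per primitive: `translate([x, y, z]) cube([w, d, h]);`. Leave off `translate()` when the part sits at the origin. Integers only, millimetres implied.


translate([215, 202, 0]) cube([33, 66, 2083]);
translate([689, 202, 0]) cube([33, 66, 2083]);
translate([248, 202, 319]) cube([441, 66, 24]);
translate([248, 202, 622]) cube([441, 66, 24]);
translate([248, 202, 925]) cube([441, 66, 24]);
translate([248, 202, 1228]) cube([441, 66, 24]);
translate([248, 202, 1531]) cube([441, 66, 24]);
translate([248, 202, 1834]) cube([441, 66, 24]);


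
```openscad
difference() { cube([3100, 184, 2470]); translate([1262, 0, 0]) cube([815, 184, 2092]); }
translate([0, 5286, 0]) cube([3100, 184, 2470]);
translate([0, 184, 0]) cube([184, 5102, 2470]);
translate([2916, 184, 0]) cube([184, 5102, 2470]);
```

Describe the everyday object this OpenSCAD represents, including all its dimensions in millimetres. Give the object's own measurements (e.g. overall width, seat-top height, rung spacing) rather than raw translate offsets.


A single room: four walls, each 2470 mm tall and 184 mm thick, enclosing an outside footprint 3100×5470 mm (x × y), no floor or roof. The front and back walls (−y and +y sides) run the full x-width; the side walls fit between their inner faces. A door opening 815 mm wide and 2092 mm tall is cut through the front wall from the floor up, its −x edge 1262 mm from the wall's −x end.


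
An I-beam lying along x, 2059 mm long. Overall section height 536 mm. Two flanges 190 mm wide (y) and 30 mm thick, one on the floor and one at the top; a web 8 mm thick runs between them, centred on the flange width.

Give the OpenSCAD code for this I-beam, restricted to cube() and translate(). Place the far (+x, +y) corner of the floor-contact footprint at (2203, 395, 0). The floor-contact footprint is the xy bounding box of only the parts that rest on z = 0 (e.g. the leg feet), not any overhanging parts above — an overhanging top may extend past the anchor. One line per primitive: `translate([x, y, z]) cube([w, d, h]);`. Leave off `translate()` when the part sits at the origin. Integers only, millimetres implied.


translate([144, 205, 0]) cube([2059, 190, 30]);
translate([144, 296, 30]) cube([2059, 8, 476]);
translate([144, 205, 506]) cube([2059, 190, 30]);


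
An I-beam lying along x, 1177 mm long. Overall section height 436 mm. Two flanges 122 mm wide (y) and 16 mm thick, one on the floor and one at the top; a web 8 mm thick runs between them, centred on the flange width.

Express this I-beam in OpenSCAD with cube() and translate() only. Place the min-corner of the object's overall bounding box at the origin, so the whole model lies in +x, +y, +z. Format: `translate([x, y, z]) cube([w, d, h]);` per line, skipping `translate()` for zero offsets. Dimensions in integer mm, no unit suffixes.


cube([1177, 122, 16]);
translate([0, 57, 16]) cube([1177, 8, 404]);
translate([0, 0, 420]) cube([1177, 122, 16]);


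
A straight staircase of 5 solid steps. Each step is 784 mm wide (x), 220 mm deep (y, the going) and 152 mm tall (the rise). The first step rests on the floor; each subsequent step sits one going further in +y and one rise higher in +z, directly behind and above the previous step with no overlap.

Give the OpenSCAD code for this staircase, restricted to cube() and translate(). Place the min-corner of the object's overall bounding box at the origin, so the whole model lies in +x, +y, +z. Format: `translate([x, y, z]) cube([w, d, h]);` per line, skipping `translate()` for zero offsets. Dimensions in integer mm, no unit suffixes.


cube([784, 220, 152]);
translate([0, 220, 152]) cube([784, 220, 152]);
translate([0, 440, 304]) cube([784, 220, 152]);
translate([0, 660, 456]) cube([784, 220, 152]);
translate([0, 880, 608]) cube([784, 220, 152]);


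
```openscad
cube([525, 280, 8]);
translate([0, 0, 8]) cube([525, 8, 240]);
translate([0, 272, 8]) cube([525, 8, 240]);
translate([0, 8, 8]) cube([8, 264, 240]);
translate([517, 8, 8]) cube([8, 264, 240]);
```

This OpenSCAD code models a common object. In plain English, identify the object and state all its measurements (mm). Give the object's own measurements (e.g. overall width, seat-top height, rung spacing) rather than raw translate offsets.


An open-topped rectangular box: outside dimensions 525×280×248 mm, with a uniform wall and base thickness of 8 mm. The base is a full 525×280 slab on the floor; four walls sit on top of the base. The front and back walls (the −y and +y sides) span the full width; the two side walls fit between them.


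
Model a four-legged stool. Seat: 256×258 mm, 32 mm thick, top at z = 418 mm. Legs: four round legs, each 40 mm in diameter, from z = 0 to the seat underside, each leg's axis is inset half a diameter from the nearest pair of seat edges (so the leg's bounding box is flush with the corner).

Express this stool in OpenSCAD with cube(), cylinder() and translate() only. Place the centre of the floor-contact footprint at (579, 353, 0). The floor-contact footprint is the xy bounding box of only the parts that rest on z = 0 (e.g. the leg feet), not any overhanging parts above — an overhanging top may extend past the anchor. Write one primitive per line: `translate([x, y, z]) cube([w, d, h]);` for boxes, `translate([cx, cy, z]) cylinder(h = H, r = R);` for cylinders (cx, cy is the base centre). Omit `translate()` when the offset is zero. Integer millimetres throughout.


// leg_h = 418 - 32 = 386
translate([451, 224, 386]) cube([256, 258, 32]);
translate([471, 244, 0]) cylinder(h = 386, r = 20);
translate([687, 244, 0]) cylinder(h = 386, r = 20);
translate([471, 462, 0]) cylinder(h = 386, r = 20);
translate([687, 462, 0]) cylinder(h = 386, r = 20);


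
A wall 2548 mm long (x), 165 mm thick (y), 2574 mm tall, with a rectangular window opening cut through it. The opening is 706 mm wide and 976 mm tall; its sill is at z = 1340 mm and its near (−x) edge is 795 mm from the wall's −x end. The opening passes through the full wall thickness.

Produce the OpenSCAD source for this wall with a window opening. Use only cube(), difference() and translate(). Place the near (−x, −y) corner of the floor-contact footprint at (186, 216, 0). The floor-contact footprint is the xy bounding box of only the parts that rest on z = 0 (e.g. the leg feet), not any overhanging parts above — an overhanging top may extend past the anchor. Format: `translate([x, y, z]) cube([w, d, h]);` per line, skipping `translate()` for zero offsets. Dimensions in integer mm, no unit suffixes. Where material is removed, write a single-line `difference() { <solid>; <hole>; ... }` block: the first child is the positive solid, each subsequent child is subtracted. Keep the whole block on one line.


difference() { translate([186, 216, 0]) cube([2548, 165, 2574]); translate([981, 216, 1340]) cube([706, 165, 976]); }


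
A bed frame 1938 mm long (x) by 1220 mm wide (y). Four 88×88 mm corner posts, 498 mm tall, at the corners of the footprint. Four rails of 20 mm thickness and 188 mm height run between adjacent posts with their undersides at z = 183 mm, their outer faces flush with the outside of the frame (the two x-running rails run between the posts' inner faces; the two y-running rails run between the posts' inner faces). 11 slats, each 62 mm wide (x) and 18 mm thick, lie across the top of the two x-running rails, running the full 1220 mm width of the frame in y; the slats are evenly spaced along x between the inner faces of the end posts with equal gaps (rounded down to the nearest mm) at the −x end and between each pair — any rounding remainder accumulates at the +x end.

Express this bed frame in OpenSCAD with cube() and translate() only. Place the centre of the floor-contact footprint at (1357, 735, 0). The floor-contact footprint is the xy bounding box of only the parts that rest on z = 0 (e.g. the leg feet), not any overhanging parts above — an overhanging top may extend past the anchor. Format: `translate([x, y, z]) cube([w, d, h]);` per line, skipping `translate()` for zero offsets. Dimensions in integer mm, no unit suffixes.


// slat z = rail_z + rail_h = 183 + 188 = 371
// slat gap = ⌊(1762 − 11·62) / 12⌋ = 90
translate([388, 125, 0]) cube([88, 88, 498]);
translate([388, 1257, 0]) cube([88, 88, 498]);
translate([2238, 125, 0]) cube([88, 88, 498]);
translate([2238, 1257, 0]) cube([88, 88, 498]);
translate([476, 125, 183]) cube([1762, 20, 188]);
translate([476, 1325, 183]) cube([1762, 20, 188]);
translate([388, 213, 183]) cube([20, 1044, 188]);
translate([2306, 213, 183]) cube([20, 1044, 188]);
translate([566, 125, 371]) cube([62, 1220, 18]);
translate([718, 125, 371]) cube([62, 1220, 18]);
translate([870, 125, 371]) cube([62, 1220, 18]);
translate([1022, 125, 371]) cube([62, 1220, 18]);
translate([1174, 125, 371]) cube([62, 1220, 18]);
translate([1326, 125, 371]) cube([62, 1220, 18]);
translate([1478, 125, 371]) cube([62, 1220, 18]);
translate([1630, 125, 371]) cube([62, 1220, 18]);
translate([1782, 125, 371]) cube([62, 1220, 18]);
translate([1934, 125, 371]) cube([62, 1220, 18]);
translate([2086, 125, 371]) cube([62, 1220, 18]);


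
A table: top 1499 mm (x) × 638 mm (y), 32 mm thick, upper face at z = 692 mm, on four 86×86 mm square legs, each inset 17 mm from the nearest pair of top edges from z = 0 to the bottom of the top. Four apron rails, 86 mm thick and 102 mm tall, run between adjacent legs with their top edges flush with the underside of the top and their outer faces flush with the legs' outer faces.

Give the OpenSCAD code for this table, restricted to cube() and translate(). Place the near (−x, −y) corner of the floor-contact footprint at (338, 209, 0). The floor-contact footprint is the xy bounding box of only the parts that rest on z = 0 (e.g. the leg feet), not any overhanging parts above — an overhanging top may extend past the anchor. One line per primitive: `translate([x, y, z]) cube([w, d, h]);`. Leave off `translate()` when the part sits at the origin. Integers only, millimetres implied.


// leg_h = 692 - 32 = 660
// apron z = 660 - 102 = 558
translate([321, 192, 660]) cube([1499, 638, 32]);
translate([338, 209, 0]) cube([86, 86, 660]);
translate([1717, 209, 0]) cube([86, 86, 660]);
translate([338, 727, 0]) cube([86, 86, 660]);
translate([1717, 727, 0]) cube([86, 86, 660]);
translate([424, 209, 558]) cube([1293, 86, 102]);
translate([424, 727, 558]) cube([1293, 86, 102]);
translate([338, 295, 558]) cube([86, 432, 102]);
translate([1717, 295, 558]) cube([86, 432, 102]);


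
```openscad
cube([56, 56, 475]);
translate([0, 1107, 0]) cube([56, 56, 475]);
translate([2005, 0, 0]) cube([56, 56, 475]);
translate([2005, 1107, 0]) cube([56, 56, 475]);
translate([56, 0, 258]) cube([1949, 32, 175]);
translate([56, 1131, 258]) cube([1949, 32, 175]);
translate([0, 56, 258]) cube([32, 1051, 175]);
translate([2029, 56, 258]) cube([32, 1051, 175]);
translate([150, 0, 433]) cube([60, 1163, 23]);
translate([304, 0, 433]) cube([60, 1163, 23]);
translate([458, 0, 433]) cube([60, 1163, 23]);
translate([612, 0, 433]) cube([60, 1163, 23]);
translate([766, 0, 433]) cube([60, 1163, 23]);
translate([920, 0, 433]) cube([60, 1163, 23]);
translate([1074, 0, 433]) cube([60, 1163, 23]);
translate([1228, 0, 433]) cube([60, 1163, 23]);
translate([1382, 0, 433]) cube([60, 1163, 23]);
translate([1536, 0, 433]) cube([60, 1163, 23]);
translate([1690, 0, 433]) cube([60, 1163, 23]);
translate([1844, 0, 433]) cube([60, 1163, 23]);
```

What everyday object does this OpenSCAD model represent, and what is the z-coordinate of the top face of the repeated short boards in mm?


A bed frame. The slat-top height is 456 mm.

Four posts, four rails, and a row of slats — a bed frame. Slats sit on the rails at z = 258 + 175 = 433; with slat thickness 23, the top is 456 mm.


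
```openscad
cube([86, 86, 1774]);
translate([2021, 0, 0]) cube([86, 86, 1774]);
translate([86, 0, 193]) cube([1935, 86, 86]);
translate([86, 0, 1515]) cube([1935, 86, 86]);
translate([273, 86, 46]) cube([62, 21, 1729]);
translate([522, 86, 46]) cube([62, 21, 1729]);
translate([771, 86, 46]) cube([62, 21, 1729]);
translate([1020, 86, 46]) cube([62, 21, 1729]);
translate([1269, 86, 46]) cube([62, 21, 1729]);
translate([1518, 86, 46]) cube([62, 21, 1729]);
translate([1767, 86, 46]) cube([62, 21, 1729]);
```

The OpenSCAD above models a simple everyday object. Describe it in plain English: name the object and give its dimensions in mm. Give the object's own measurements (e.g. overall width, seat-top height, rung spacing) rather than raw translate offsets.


A fence section. Two 86×86 mm posts, 1774 mm tall, stand on the floor with a clear span of 1935 mm between their inner faces. Two horizontal rails of 86×86 mm section span the gap between the posts with their undersides at z = 193 mm and z = 1515 mm, flush with the posts' −y face. 7 pickets, each 62 mm wide, 21 mm thick and 1729 mm tall, are fixed to the +y face of the rails with their bottoms at z = 46 mm, spaced across the span with a 187 mm gap after the −x post and between neighbouring pickets, with 192 mm left before the +x post.


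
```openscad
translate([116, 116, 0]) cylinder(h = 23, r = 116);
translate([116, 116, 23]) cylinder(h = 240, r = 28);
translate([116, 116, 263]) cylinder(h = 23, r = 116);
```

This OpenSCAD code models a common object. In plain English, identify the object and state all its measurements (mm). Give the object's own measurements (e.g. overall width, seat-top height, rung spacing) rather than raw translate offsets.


A spool: two coaxial disc flanges of radius 116 mm and thickness 23 mm, joined by a core cylinder of radius 28 mm and height 240 mm. The lower flange rests on z = 0 and the three cylinders share a vertical axis.


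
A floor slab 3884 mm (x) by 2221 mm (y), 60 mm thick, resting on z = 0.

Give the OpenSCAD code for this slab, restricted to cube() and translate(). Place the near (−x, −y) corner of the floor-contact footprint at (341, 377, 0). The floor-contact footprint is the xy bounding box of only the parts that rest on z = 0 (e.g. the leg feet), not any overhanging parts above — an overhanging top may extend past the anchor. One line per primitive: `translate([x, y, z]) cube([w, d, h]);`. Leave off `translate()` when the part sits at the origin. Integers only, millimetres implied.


translate([341, 377, 0]) cube([3884, 2221, 60]);


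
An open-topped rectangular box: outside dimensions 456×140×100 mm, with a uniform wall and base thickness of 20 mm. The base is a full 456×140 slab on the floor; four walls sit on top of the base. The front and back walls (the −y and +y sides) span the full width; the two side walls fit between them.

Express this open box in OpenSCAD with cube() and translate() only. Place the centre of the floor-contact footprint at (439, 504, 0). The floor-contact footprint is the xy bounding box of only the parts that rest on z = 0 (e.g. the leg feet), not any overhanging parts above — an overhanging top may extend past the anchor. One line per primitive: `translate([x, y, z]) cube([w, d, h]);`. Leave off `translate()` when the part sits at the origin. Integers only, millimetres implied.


translate([211, 434, 0]) cube([456, 140, 20]);
translate([211, 434, 20]) cube([456, 20, 80]);
translate([211, 554, 20]) cube([456, 20, 80]);
translate([211, 454, 20]) cube([20, 100, 80]);
translate([647, 454, 20]) cube([20, 100, 80]);


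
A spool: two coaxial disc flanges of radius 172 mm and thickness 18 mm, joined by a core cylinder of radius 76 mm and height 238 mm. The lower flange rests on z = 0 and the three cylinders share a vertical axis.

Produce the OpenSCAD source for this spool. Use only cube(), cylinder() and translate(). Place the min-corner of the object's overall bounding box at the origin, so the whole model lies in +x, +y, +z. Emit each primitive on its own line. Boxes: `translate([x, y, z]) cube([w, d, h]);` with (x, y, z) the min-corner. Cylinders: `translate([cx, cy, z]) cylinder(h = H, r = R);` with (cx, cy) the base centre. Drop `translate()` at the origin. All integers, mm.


translate([172, 172, 0]) cylinder(h = 18, r = 172);
translate([172, 172, 18]) cylinder(h = 238, r = 76);
translate([172, 172, 256]) cylinder(h = 18, r = 172);


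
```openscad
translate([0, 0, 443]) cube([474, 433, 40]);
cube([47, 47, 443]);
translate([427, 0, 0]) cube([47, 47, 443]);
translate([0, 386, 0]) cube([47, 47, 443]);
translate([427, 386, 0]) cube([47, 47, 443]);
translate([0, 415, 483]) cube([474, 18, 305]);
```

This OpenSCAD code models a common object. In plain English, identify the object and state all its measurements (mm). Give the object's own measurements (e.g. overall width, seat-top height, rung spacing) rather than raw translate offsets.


A chair. The seat is a 474×433×40 mm slab with its top at z = 483 mm, on four 47×47 mm corner legs (flush with the seat edges, standing on z = 0). A flat backrest 18 mm thick, 305 mm tall, spans the full seat width and rises from the seat top along its +y edge, rear face flush with the rear of the seat.


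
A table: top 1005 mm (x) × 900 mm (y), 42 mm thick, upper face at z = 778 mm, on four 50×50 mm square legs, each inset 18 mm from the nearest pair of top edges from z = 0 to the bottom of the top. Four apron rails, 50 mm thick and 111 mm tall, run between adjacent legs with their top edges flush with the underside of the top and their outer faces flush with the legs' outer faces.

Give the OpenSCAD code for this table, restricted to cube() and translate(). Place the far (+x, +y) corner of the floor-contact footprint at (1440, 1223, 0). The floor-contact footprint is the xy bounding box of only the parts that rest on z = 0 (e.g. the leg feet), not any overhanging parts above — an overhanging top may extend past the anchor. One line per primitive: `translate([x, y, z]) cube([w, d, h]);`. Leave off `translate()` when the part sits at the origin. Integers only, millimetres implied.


translate([453, 341, 736]) cube([1005, 900, 42]);
translate([471, 359, 0]) cube([50, 50, 736]);
translate([1390, 359, 0]) cube([50, 50, 736]);
translate([471, 1173, 0]) cube([50, 50, 736]);
translate([1390, 1173, 0]) cube([50, 50, 736]);
translate([521, 359, 625]) cube([869, 50, 111]);
translate([521, 1173, 625]) cube([869, 50, 111]);
translate([471, 409, 625]) cube([50, 764, 111]);
translate([1390, 409, 625]) cube([50, 764, 111]);


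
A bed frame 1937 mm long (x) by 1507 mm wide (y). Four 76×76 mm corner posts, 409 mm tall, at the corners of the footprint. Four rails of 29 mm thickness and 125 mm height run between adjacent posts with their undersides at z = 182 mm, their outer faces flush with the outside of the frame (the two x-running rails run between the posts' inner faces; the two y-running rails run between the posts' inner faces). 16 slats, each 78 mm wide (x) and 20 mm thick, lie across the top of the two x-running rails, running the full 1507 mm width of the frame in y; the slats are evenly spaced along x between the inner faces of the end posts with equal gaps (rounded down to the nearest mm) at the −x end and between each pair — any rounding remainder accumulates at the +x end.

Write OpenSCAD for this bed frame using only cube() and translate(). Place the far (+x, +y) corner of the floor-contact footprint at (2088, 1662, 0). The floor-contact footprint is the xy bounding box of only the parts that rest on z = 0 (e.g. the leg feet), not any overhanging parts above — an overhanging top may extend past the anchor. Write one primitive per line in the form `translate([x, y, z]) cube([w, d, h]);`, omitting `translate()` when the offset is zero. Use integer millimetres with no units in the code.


translate([151, 155, 0]) cube([76, 76, 409]);
translate([151, 1586, 0]) cube([76, 76, 409]);
translate([2012, 155, 0]) cube([76, 76, 409]);
translate([2012, 1586, 0]) cube([76, 76, 409]);
translate([227, 155, 182]) cube([1785, 29, 125]);
translate([227, 1633, 182]) cube([1785, 29, 125]);
translate([151, 231, 182]) cube([29, 1355, 125]);
translate([2059, 231, 182]) cube([29, 1355, 125]);
translate([258, 155, 307]) cube([78, 1507, 20]);
translate([367, 155, 307]) cube([78, 1507, 20]);
translate([476, 155, 307]) cube([78, 1507, 20]);
translate([585, 155, 307]) cube([78, 1507, 20]);
translate([694, 155, 307]) cube([78, 1507, 20]);
translate([803, 155, 307]) cube([78, 1507, 20]);
translate([912, 155, 307]) cube([78, 1507, 20]);
translate([1021, 155, 307]) cube([78, 1507, 20]);
translate([1130, 155, 307]) cube([78, 1507, 20]);
translate([1239, 155, 307]) cube([78, 1507, 20]);
translate([1348, 155, 307]) cube([78, 1507, 20]);
translate([1457, 155, 307]) cube([78, 1507, 20]);
translate([1566, 155, 307]) cube([78, 1507, 20]);
translate([1675, 155, 307]) cube([78, 1507, 20]);
translate([1784, 155, 307]) cube([78, 1507, 20]);
translate([1893, 155, 307]) cube([78, 1507, 20]);


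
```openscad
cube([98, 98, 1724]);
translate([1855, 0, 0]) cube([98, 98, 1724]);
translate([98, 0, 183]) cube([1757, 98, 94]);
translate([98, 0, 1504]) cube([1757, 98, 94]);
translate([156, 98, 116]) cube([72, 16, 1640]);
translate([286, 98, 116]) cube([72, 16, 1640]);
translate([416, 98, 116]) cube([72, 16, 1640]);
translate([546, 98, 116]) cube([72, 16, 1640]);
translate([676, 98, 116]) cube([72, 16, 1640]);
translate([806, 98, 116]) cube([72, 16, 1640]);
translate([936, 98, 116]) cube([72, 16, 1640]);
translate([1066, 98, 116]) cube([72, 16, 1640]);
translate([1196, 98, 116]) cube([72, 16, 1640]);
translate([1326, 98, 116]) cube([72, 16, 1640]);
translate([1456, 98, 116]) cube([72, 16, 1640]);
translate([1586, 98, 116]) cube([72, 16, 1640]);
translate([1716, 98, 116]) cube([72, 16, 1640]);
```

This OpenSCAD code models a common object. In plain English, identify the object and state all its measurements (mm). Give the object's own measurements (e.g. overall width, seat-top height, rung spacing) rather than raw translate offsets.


A fence section. Two 98×98 mm posts, 1724 mm tall, stand on the floor with a clear span of 1757 mm between their inner faces. Two horizontal rails of 98×94 mm section span the gap between the posts with their undersides at z = 183 mm and z = 1504 mm, flush with the posts' −y face. 13 pickets, each 72 mm wide, 16 mm thick and 1640 mm tall, are fixed to the +y face of the rails with their bottoms at z = 116 mm, spaced across the span with a 58 mm gap after the −x post and between neighbouring pickets, with 67 mm left before the +x post.


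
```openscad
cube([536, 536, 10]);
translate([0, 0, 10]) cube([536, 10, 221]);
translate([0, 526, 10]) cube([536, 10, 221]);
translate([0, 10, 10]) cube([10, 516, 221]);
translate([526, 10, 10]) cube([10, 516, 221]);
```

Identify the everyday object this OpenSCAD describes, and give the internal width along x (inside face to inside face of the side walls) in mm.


An open box. The internal width is 516 mm.

A 536×536 base slab with four walls standing on it — an open box. The base is 536 mm wide and the walls are 10 mm thick, so the internal width is 536 − 2 × 10 = 516 mm.


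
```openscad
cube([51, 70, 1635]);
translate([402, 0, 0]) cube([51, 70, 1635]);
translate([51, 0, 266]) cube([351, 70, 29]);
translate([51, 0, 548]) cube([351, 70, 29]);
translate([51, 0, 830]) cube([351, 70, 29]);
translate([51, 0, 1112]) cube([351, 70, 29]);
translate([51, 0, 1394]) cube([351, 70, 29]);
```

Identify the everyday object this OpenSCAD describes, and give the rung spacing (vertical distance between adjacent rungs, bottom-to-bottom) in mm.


A ladder. The rung spacing is 282 mm.

Two tall 51×70 posts with 5 short bars between them — a ladder. Adjacent rungs sit at z = 266 and z = 548, so the spacing is 548 − 266 = 282 mm.
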